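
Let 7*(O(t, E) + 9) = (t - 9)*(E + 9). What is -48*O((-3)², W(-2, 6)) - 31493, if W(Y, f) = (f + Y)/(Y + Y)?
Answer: -31061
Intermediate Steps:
W(Y, f) = (Y + f)/(2*Y) (W(Y, f) = (Y + f)/((2*Y)) = (Y + f)*(1/(2*Y)) = (Y + f)/(2*Y))
O(t, E) = -9 + (-9 + t)*(9 + E)/7 (O(t, E) = -9 + ((t - 9)*(E + 9))/7 = -9 + ((-9 + t)*(9 + E))/7 = -9 + (-9 + t)*(9 + E)/7)
-48*O((-3)², W(-2, 6)) - 31493 = -48*(-144/7 - 9*(-2 + 6)/(14*(-2)) + (9/7)*(-3)² + (⅐)*((½)*(-2 + 6)/(-2))*(-3)²) - 31493 = -48*(-144/7 - 9*(-1)*4/(14*2) + (9/7)*9 + (⅐)*((½)*(-½)*4)*9) - 31493 = -48*(-144/7 - 9/7*(-1) + 81/7 + (⅐)*(-1)*9) - 31493 = -48*(-144/7 + 9/7 + 81/7 - 9/7) - 31493 = -48*(-9) - 31493 = 432 - 31493 = -31061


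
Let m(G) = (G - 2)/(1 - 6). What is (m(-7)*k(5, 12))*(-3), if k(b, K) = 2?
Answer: -54/5 ≈ -10.800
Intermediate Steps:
m(G) = 2/5 - G/5 (m(G) = (-2 + G)/(-5) = (-2 + G)*(-1/5) = 2/5 - G/5)
(m(-7)*k(5, 12))*(-3) = ((2/5 - 1/5*(-7))*2)*(-3) = ((2/5 + 7/5)*2)*(-3) = ((9/5)*2)*(-3) = (18/5)*(-3) = -54/5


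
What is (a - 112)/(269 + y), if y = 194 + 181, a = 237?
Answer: 125/644 ≈ 0.19410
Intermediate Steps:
y = 375
(a - 112)/(269 + y) = (237 - 112)/(269 + 375) = 125/644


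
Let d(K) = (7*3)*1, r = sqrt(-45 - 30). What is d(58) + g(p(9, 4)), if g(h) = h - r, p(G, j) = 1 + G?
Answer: 31 - 5*I*sqrt(3) ≈ 31.0 - 8.6602*I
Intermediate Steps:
r = 5*I*sqrt(3) (r = sqrt(-75) = 5*I*sqrt(3) ≈ 8.6602*I)
d(K) = 21 (d(K) = 21*1 = 21)
g(h) = h - 5*I*sqrt(3)
d(58) + g(p(9, 4)) = 21 + ((1 + 9) - 5*I*sqrt(3)) = 21 + (10 - 5*I*sqrt(3)) = 31 - 5*I*sqrt(3)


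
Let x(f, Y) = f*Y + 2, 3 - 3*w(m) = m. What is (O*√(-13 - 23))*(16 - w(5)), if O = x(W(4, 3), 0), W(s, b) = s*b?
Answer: 200*I ≈ 200.0*I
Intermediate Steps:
W(s, b) = b*s
w(m) = 1 - m/3
x(f, Y) = 2 + Y*f (x(f, Y) = Y*f + 2 = 2 + Y*f)
O = 2 (O = 2 + 0*(3*4) = 2 + 0*12 = 2 + 0 = 2)
(O*√(-13 - 23))*(16 - w(5)) = (2*√(-13 - 23))*(16 - (1 - ⅓*5)) = (2*√(-36))*(16 - (1 - 5/3)) = (2*(6*I))*(16 - 1*(-⅔)) = (12*I)*(16 + ⅔) = (12*I)*(50/3) = 200*I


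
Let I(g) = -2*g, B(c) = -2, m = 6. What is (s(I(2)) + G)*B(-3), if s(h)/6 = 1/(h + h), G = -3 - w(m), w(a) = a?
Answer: 39/2 ≈ 19.500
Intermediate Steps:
G = -9 (G = -3 - 1*6 = -3 - 6 = -9)
s(h) = 3/h (s(h) = 6/(h + h) = 6/((2*h)) = 6*(1/(2*h)) = 3/h)
(s(I(2)) + G)*B(-3) = (3/((-2*2)) - 9)*(-2) = (3/(-4) - 9)*(-2) = (3*(-¼) - 9)*(-2) = (-¾ - 9)*(-2) = -39/4*(-2) = 39/2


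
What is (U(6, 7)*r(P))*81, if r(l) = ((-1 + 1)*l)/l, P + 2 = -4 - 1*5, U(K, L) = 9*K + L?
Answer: 0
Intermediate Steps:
U(K, L) = L + 9*K
P = -11 (P = -2 + (-4 - 1*5) = -2 + (-4 - 5) = -2 - 9 = -11)
r(l) = 0 (r(l) = (0*l)/l = 0/l = 0)
(U(6, 7)*r(P))*81 = ((7 + 9*6)*0)*81 = ((7 + 54)*0)*81 = (61*0)*81 = 0*81 = 0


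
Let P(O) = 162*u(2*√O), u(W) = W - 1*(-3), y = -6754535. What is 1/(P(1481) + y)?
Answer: -6754049/45617022424945 - 324*√1481/45617022424945 ≈ -1.4833e-7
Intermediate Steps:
u(W) = 3 + W (u(W) = W + 3 = 3 + W)
P(O) = 486 + 324*√O (P(O) = 162*(3 + 2*√O) = 486 + 324*√O)
1/(P(1481) + y) = 1/((486 + 324*√1481) - 6754535) = 1/(-6754049 + 324*√1481)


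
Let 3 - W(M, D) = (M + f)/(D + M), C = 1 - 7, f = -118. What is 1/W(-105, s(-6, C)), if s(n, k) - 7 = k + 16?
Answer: 88/41 ≈ 2.1463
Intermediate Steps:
C = -6
s(n, k) = 23 + k (s(n, k) = 7 + (k + 16) = 7 + (16 + k) = 23 + k)
W(M, D) = 3 - (-118 + M)/(D + M) (W(M, D) = 3 - (M - 118)/(D + M) = 3 - (-118 + M)/(D + M))
1/W(-105, s(-6, C)) = 1/((118 + 2*(-105) + 3*(23 - 6))/((23 - 6) - 105)) = 1/((118 - 210 + 3*17)/(17 - 105)) = 1/((118 - 210 + 51)/(-88)) = 1/(-1/88*(-41)) = 1/(41/88) = 88/41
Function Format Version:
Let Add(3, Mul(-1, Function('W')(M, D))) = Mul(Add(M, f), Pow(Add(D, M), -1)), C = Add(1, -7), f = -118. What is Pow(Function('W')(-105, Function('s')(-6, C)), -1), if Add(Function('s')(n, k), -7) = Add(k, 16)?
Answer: Rational(88, 41) ≈ 2.1463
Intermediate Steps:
C = -6
Function('s')(n, k) = Add(23, k) (Function('s')(n, k) = Add(7, Add(k, 16)) = Add(7, Add(16, k)) = Add(23, k))
Function('W')(M, D) = Add(3, Mul(-1, Pow(Add(D, M), -1), Add(-118, M))) (Function('W')(M, D) = Add(3, Mul(-1, Mul(Add(M, -118), Pow(Add(D, M), -1)))) = Add(3, Mul(-1, Mul(Add(-118, M), Pow(Add(D, M), -1)))) = Add(3, Mul(-1, Mul(Pow(Add(D, M), -1), Add(-118, M)))) = Add(3, Mul(-1, Pow(Add(D, M), -1), Add(-118, M))))
Pow(Function('W')(-105, Function('s')(-6, C)), -1) = Pow(Mul(Pow(Add(Add(23, -6), -105), -1), Add(118, Mul(2, -105), Mul(3, Add(23, -6)))), -1) = Pow(Mul(Pow(Add(17, -105), -1), Add(118, -210, Mul(3, 17))), -1) = Pow(Mul(Pow(-88, -1), Add(118, -210, 51)), -1) = Pow(Mul(Rational(-1, 88), -41), -1) = Pow(Rational(41, 88), -1) = Rational(88, 41)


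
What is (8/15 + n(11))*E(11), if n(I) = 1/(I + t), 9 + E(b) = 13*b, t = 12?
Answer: 26666/345 ≈ 77.293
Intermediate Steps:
E(b) = -9 + 13*b
n(I) = 1/(12 + I) (n(I) = 1/(I + 12) = 1/(12 + I))
(8/15 + n(11))*E(11) = (8/15 + 1/(12 + 11))*(-9 + 13*11) = (8*(1/15) + 1/23)*(-9 + 143) = (8/15 + 1/23)*134 = (199/345)*134 = 26666/345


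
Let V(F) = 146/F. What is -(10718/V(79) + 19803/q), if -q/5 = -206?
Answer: -437507449/75190 ≈ -5818.7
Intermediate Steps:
q = 1030 (q = -5*(-206) = 1030)
-(10718/V(79) + 19803/q) = -(10718/((146/79)) + 19803/1030) = -(10718/((146*(1/79))) + 19803*(1/1030)) = -(10718/(146/79) + 19803/1030) = -(10718*(79/146) + 19803/1030) = -(423361/73 + 19803/1030) = -1*437507449/75190 = -437507449/75190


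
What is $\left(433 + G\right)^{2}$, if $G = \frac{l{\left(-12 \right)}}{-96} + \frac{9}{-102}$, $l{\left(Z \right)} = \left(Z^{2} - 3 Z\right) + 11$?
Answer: $\frac{494581660225}{2663424} \approx 1.8569 \cdot 10^{5}$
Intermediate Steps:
$l{\left(Z \right)} = 11 + Z^{2} - 3 Z$
$G = - \frac{3391}{1632}$ ($G = \frac{11 + \left(-12\right)^{2} - -36}{-96} + \frac{9}{-102} = \left(11 + 144 + 36\right) \left(- \frac{1}{96}\right) + 9 \left(- \frac{1}{102}\right) = 191 \left(- \frac{1}{96}\right) - \frac{3}{34} = - \frac{191}{96} - \frac{3}{34} = - \frac{3391}{1632} \approx -2.0778$)
$\left(433 + G\right)^{2} = \left(433 - \frac{3391}{1632}\right)^{2} = \left(\frac{703265}{1632}\right)^{2} = \frac{494581660225}{2663424}$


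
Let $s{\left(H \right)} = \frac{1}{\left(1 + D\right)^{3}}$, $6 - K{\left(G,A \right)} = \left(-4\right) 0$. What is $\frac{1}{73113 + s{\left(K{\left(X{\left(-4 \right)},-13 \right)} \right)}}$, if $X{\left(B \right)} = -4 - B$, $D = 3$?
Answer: $\frac{64}{4679233} \approx 1.3677 \cdot 10^{-5}$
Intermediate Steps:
$K{\left(G,A \right)} = 6$ ($K{\left(G,A \right)} = 6 - \left(-4\right) 0 = 6 - 0 = 6 + 0 = 6$)
$s{\left(H \right)} = \frac{1}{64}$ ($s{\left(H \right)} = \frac{1}{\left(1 + 3\right)^{3}} = \frac{1}{4^{3}} = \frac{1}{64}$)
$\frac{1}{73113 + s{\left(K{\left(X{\left(-4 \right)},-13 \right)} \right)}} = \frac{1}{73113 + \frac{1}{64}} = \frac{1}{\frac{4679233}{64}} = \frac{64}{4679233}$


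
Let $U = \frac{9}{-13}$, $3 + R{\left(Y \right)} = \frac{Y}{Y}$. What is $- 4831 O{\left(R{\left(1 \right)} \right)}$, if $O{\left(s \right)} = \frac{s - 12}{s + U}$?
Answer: $- \frac{125606}{5} \approx -25121.0$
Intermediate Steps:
$R{\left(Y \right)} = -2$ ($R{\left(Y \right)} = -3 + \frac{Y}{Y} = -3 + 1 = -2$)
$U = - \frac{9}{13}$ ($U = 9 \left(- \frac{1}{13}\right) = - \frac{9}{13} \approx -0.69231$)
$O{\left(s \right)} = \frac{-12 + s}{- \frac{9}{13} + s}$ ($O{\left(s \right)} = \frac{s - 12}{s - \frac{9}{13}} = \frac{-12 + s}{- \frac{9}{13} + s}$)
$- 4831 O{\left(R{\left(1 \right)} \right)} = - 4831 \frac{13 \left(-12 - 2\right)}{-9 + 13 \left(-2\right)} = - 4831 \cdot 13 \frac{1}{-9 - 26} \left(-14\right) = - 4831 \cdot 13 \frac{1}{-35} \left(-14\right) = - 4831 \cdot 13 \left(- \frac{1}{35}\right) \left(-14\right) = \left(-4831\right) \frac{26}{5} = - \frac{125606}{5}$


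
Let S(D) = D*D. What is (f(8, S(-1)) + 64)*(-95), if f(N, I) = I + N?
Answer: -6935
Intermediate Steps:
S(D) = D**2
(f(8, S(-1)) + 64)*(-95) = (((-1)**2 + 8) + 64)*(-95) = ((1 + 8) + 64)*(-95) = (9 + 64)*(-95) = 73*(-95) = -6935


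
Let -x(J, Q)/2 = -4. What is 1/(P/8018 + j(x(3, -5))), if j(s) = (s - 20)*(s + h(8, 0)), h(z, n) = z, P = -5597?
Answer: -8018/1545053 ≈ -0.0051895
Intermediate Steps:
x(J, Q) = 8 (x(J, Q) = -2*(-4) = 8)
j(s) = (-20 + s)*(8 + s) (j(s) = (s - 20)*(s + 8) = (-20 + s)*(8 + s))
1/(P/8018 + j(x(3, -5))) = 1/(-5597/8018 + (-160 + 8² - 12*8)) = 1/(-5597*1/8018 + (-160 + 64 - 96)) = 1/(-5597/8018 - 192) = 1/(-1545053/8018) = -8018/1545053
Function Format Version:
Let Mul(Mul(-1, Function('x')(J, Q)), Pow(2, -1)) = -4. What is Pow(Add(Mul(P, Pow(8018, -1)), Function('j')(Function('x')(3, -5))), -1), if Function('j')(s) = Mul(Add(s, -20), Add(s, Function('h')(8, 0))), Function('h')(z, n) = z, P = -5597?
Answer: Rational(-8018, 1545053) ≈ -0.0051895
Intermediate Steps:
Function('x')(J, Q) = 8 (Function('x')(J, Q) = Mul(-2, -4) = 8)
Function('j')(s) = Mul(Add(-20, s), Add(8, s)) (Function('j')(s) = Mul(Add(s, -20), Add(s, 8)) = Mul(Add(-20, s), Add(8, s)))
Pow(Add(Mul(P, Pow(8018, -1)), Function('j')(Function('x')(3, -5))), -1) = Pow(Add(Mul(-5597, Pow(8018, -1)), Add(-160, Pow(8, 2), Mul(-12, 8))), -1) = Pow(Add(Mul(-5597, Rational(1, 8018)), Add(-160, 64, -96)), -1) = Pow(Add(Rational(-5597, 8018), -192), -1) = Pow(Rational(-1545053, 8018), -1) = Rational(-8018, 1545053)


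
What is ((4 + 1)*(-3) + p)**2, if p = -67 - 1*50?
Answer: 17424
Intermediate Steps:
p = -117 (p = -67 - 50 = -117)
((4 + 1)*(-3) + p)**2 = ((4 + 1)*(-3) - 117)**2 = (5*(-3) - 117)**2 = (-15 - 117)**2 = (-132)**2 = 17424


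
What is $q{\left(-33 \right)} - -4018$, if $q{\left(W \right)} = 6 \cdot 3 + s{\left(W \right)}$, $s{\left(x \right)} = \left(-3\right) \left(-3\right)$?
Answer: $4045$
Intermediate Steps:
$s{\left(x \right)} = 9$
$q{\left(W \right)} = 27$ ($q{\left(W \right)} = 6 \cdot 3 + 9 = 18 + 9 = 27$)
$q{\left(-33 \right)} - -4018 = 27 - -4018 = 27 + 4018 = 4045$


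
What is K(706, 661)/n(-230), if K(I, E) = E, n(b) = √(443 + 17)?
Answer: 661*√115/230 ≈ 30.819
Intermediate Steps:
n(b) = 2*√115 (n(b) = √460 = 2*√115)
K(706, 661)/n(-230) = 661/((2*√115)) = 661*(√115/230) = 661*√115/230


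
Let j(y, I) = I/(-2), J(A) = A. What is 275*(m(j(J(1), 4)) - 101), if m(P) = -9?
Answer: -30250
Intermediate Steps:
j(y, I) = -I/2 (j(y, I) = I*(-1/2) = -I/2)
275*(m(j(J(1), 4)) - 101) = 275*(-9 - 101) = 275*(-110) = -30250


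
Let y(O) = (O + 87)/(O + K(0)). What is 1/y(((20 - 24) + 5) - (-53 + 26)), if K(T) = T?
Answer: 28/115 ≈ 0.24348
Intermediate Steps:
y(O) = (87 + O)/O (y(O) = (O + 87)/(O + 0) = (87 + O)/O)
1/y(((20 - 24) + 5) - (-53 + 26)) = 1/((87 + (((20 - 24) + 5) - (-53 + 26)))/(((20 - 24) + 5) - (-53 + 26))) = 1/((87 + ((-4 + 5) - 1*(-27)))/((-4 + 5) - 1*(-27))) = 1/((87 + (1 + 27))/(1 + 27)) = 1/((87 + 28)/28) = 1/((1/28)*115) = 1/(115/28) = 28/115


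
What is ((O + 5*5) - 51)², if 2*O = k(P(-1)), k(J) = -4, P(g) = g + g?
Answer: 784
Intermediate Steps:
P(g) = 2*g
O = -2 (O = (½)*(-4) = -2)
((O + 5*5) - 51)² = ((-2 + 5*5) - 51)² = ((-2 + 25) - 51)² = (23 - 51)² = (-28)² = 784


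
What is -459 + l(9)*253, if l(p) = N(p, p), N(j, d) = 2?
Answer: 47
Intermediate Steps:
l(p) = 2
-459 + l(9)*253 = -459 + 2*253 = -459 + 506 = 47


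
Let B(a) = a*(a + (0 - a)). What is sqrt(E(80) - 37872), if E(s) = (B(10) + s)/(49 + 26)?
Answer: 16*I*sqrt(33285)/15 ≈ 194.6*I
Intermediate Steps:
B(a) = 0 (B(a) = a*(a - a) = a*0 = 0)
E(s) = s/75 (E(s) = (0 + s)/(49 + 26) = s/75)
sqrt(E(80) - 37872) = sqrt((1/75)*80 - 37872) = sqrt(16/15 - 37872) = sqrt(-568064/15) = 16*I*sqrt(33285)/15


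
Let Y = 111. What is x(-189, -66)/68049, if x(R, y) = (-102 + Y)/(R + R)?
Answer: -1/2858058 ≈ -3.4989e-7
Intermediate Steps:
x(R, y) = 9/(2*R) (x(R, y) = (-102 + 111)/(R + R) = 9/((2*R)) = 9*(1/(2*R)) = 9/(2*R))
x(-189, -66)/68049 = ((9/2)/(-189))/68049 = ((9/2)*(-1/189))*(1/68049) = -1/42*1/68049 = -1/2858058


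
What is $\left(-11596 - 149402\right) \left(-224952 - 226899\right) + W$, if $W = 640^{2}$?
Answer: $72747516898$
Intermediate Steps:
$W = 409600$
$\left(-11596 - 149402\right) \left(-224952 - 226899\right) + W = \left(-11596 - 149402\right) \left(-224952 - 226899\right) + 409600 = \left(-160998\right) \left(-451851\right) + 409600 = 72747107298 + 409600 = 72747516898$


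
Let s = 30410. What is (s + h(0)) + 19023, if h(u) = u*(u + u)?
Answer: 49433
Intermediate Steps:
h(u) = 2*u² (h(u) = u*(2*u) = 2*u²)
(s + h(0)) + 19023 = (30410 + 2*0²) + 19023 = (30410 + 2*0) + 19023 = (30410 + 0) + 19023 = 30410 + 19023 = 49433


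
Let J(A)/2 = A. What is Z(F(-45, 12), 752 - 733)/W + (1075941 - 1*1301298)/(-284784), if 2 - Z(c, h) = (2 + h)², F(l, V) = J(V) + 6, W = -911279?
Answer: 68496040593/86505892912 ≈ 0.79181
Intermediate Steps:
J(A) = 2*A
F(l, V) = 6 + 2*V (F(l, V) = 2*V + 6 = 6 + 2*V)
Z(c, h) = 2 - (2 + h)²
Z(F(-45, 12), 752 - 733)/W + (1075941 - 1*1301298)/(-284784) = (2 - (2 + (752 - 733))²)/(-911279) + (1075941 - 1*1301298)/(-284784) = (2 - (2 + 19)²)*(-1/911279) + (1075941 - 1301298)*(-1/284784) = (2 - 1*21²)*(-1/911279) - 225357*(-1/284784) = (2 - 1*441)*(-1/911279) + 75119/94928 = (2 - 441)*(-1/911279) + 75119/94928 = -439*(-1/911279) + 75119/94928 = 439/911279 + 75119/94928 = 68496040593/86505892912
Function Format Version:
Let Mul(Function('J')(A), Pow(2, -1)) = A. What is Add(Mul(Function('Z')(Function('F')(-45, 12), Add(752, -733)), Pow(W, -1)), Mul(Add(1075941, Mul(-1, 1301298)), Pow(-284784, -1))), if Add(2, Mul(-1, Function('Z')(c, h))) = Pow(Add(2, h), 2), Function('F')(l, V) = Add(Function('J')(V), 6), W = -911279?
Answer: Rational(68496040593, 86505892912) ≈ 0.79181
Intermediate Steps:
Function('J')(A) = Mul(2, A)
Function('F')(l, V) = Add(6, Mul(2, V)) (Function('F')(l, V) = Add(Mul(2, V), 6) = Add(6, Mul(2, V)))
Function('Z')(c, h) = Add(2, Mul(-1, Pow(Add(2, h), 2)))
Add(Mul(Function('Z')(Function('F')(-45, 12), Add(752, -733)), Pow(W, -1)), Mul(Add(1075941, Mul(-1, 1301298)), Pow(-284784, -1))) = Add(Mul(Add(2, Mul(-1, Pow(Add(2, Add(752, -733)), 2))), Pow(-911279, -1)), Mul(Add(1075941, Mul(-1, 1301298)), Pow(-284784, -1))) = Add(Mul(Add(2, Mul(-1, Pow(Add(2, 19), 2))), Rational(-1, 911279)), Mul(Add(1075941, -1301298), Rational(-1, 284784))) = Add(Mul(Add(2, Mul(-1, Pow(21, 2))), Rational(-1, 911279)), Mul(-225357, Rational(-1, 284784))) = Add(Mul(Add(2, Mul(-1, 441)), Rational(-1, 911279)), Rational(75119, 94928)) = Add(Mul(Add(2, -441), Rational(-1, 911279)), Rational(75119, 94928)) = Add(Mul(-439, Rational(-1, 911279)), Rational(75119, 94928)) = Add(Rational(439, 911279), Rational(75119, 94928)) = Rational(68496040593, 86505892912)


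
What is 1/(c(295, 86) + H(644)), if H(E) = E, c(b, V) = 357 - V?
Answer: 1/915 ≈ 0.0010929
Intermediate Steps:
1/(c(295, 86) + H(644)) = 1/((357 - 1*86) + 644) = 1/((357 - 86) + 644) = 1/(271 + 644) = 1/915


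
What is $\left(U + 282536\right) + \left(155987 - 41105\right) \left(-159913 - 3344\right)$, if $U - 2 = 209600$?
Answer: $-18754798536$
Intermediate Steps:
$U = 209602$ ($U = 2 + 209600 = 209602$)
$\left(U + 282536\right) + \left(155987 - 41105\right) \left(-159913 - 3344\right) = \left(209602 + 282536\right) + \left(155987 - 41105\right) \left(-159913 - 3344\right) = 492138 + 114882 \left(-163257\right) = 492138 - 18755290674 = -18754798536$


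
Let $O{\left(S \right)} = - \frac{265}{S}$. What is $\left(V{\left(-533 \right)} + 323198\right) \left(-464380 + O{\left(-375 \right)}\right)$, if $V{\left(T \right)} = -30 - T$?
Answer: $- \frac{11274003122347}{75} \approx -1.5032 \cdot 10^{11}$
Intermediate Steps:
$\left(V{\left(-533 \right)} + 323198\right) \left(-464380 + O{\left(-375 \right)}\right) = \left(\left(-30 - -533\right) + 323198\right) \left(-464380 - \frac{265}{-375}\right) = \left(\left(-30 + 533\right) + 323198\right) \left(-464380 - - \frac{53}{75}\right) = \left(503 + 323198\right) \left(-464380 + \frac{53}{75}\right) = 323701 \left(- \frac{34828447}{75}\right) = - \frac{11274003122347}{75}$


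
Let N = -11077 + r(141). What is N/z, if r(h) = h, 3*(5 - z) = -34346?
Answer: -32808/34361 ≈ -0.95480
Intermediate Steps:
z = 34361/3 (z = 5 - ⅓*(-34346) = 5 + 34346/3 = 34361/3 ≈ 11454.)
N = -10936 (N = -11077 + 141 = -10936)
N/z = -10936/34361/3 = -10936*3/34361 = -32808/34361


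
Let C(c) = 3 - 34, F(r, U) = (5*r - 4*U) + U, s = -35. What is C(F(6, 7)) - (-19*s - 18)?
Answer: -678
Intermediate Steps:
F(r, U) = -3*U + 5*r (F(r, U) = (-4*U + 5*r) + U = -3*U + 5*r)
C(c) = -31
C(F(6, 7)) - (-19*s - 18) = -31 - (-19*(-35) - 18) = -31 - (665 - 18) = -31 - 1*647 = -31 - 647 = -678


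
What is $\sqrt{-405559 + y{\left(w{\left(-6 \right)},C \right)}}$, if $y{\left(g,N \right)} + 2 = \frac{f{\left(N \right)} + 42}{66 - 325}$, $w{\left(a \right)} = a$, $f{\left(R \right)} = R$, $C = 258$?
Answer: $\frac{i \sqrt{27205515141}}{259} \approx 636.84 i$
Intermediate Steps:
$y{\left(g,N \right)} = - \frac{80}{37} - \frac{N}{259}$ ($y{\left(g,N \right)} = -2 + \frac{N + 42}{66 - 325} = -2 + \frac{42 + N}{-259} = -2 + \left(42 + N\right) \left(- \frac{1}{259}\right) = -2 - \left(\frac{6}{37} + \frac{N}{259}\right) = - \frac{80}{37} - \frac{N}{259}$)
$\sqrt{-405559 + y{\left(w{\left(-6 \right)},C \right)}} = \sqrt{-405559 - \frac{818}{259}} = \sqrt{- \frac{105040599}{259}} = \frac{i \sqrt{27205515141}}{259}$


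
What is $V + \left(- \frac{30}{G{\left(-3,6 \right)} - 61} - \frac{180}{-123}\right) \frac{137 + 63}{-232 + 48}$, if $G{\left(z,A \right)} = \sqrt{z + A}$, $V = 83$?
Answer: $\frac{141775696}{1753037} - \frac{375 \sqrt{3}}{42757} \approx 80.859$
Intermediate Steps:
$G{\left(z,A \right)} = \sqrt{A + z}$
$V + \left(- \frac{30}{G{\left(-3,6 \right)} - 61} - \frac{180}{-123}\right) \frac{137 + 63}{-232 + 48} = 83 + \left(- \frac{30}{\sqrt{6 - 3} - 61} - \frac{180}{-123}\right) \frac{137 + 63}{-232 + 48} = 83 + \left(- \frac{30}{\sqrt{3} - 61} - - \frac{60}{41}\right) \frac{200}{-184} = 83 + \left(- \frac{30}{-61 + \sqrt{3}} + \frac{60}{41}\right) 200 \left(- \frac{1}{184}\right) = 83 + \left(\frac{60}{41} - \frac{30}{-61 + \sqrt{3}}\right) \left(- \frac{25}{23}\right) = 83 - \left(\frac{1500}{943} - \frac{750}{23 \left(-61 + \sqrt{3}\right)}\right) = \frac{76769}{943} + \frac{750}{23 \left(-61 + \sqrt{3}\right)}$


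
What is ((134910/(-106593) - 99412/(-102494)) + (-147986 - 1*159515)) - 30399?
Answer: -615268171824004/1820857157 ≈ -3.3790e+5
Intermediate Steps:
((134910/(-106593) - 99412/(-102494)) + (-147986 - 1*159515)) - 30399 = ((134910*(-1/106593) - 99412*(-1/102494)) + (-147986 - 159515)) - 30399 = ((-44970/35531 + 49706/51247) - 307501) - 30399 = (-538473704/1820857157 - 307501) - 30399 = -559915935108361/1820857157 - 30399 = -615268171824004/1820857157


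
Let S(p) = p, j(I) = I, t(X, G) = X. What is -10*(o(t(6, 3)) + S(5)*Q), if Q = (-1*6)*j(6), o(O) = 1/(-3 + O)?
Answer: 5390/3 ≈ 1796.7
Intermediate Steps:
Q = -36 (Q = -1*6*6 = -6*6 = -36)
-10*(o(t(6, 3)) + S(5)*Q) = -10*(1/(-3 + 6) + 5*(-36)) = -10*(1/3 - 180) = -10*(⅓ - 180) = -10*(-539/3) = 5390/3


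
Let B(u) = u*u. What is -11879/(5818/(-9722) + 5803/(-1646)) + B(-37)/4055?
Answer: 385458024571363/133801200835 ≈ 2880.8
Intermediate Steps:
B(u) = u²
-11879/(5818/(-9722) + 5803/(-1646)) + B(-37)/4055 = -11879/(5818/(-9722) + 5803/(-1646)) + (-37)²/4055 = -11879/(5818*(-1/9722) + 5803*(-1/1646)) + 1369*(1/4055) = -11879/(-2909/4861 - 5803/1646) + 1369/4055 = -11879/(-32996597/8001206) + 1369/4055 = -11879*(-8001206/32996597) + 1369/4055 = 95046326074/32996597 + 1369/4055 = 385458024571363/133801200835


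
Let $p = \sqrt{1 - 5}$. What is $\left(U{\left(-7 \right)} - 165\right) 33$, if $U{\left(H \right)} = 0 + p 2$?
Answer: $-5445 + 132 i \approx -5445.0 + 132.0 i$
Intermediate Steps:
$p = 2 i$ ($p = \sqrt{-4} = 2 i \approx 2.0 i$)
$U{\left(H \right)} = 4 i$ ($U{\left(H \right)} = 0 + 2 i 2 = 0 + 4 i = 4 i$)
$\left(U{\left(-7 \right)} - 165\right) 33 = \left(4 i - 165\right) 33 = \left(-165 + 4 i\right) 33 = -5445 + 132 i$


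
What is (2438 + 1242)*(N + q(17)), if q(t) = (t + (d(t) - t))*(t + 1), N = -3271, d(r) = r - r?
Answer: -12037280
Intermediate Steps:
d(r) = 0
q(t) = 0 (q(t) = (t + (0 - t))*(t + 1) = (t - t)*(1 + t) = 0*(1 + t) = 0)
(2438 + 1242)*(N + q(17)) = (2438 + 1242)*(-3271 + 0) = 3680*(-3271) = -12037280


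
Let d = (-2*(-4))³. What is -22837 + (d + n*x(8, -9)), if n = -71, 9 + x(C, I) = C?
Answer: -22254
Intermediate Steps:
x(C, I) = -9 + C
d = 512 (d = 8³ = 512)
-22837 + (d + n*x(8, -9)) = -22837 + (512 - 71*(-9 + 8)) = -22837 + (512 - 71*(-1)) = -22837 + (512 + 71) = -22837 + 583 = -22254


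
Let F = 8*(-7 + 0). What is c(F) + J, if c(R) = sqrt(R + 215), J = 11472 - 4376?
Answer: 7096 + sqrt(159) ≈ 7108.6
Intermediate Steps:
F = -56 (F = 8*(-7) = -56)
J = 7096
c(R) = sqrt(215 + R)
c(F) + J = sqrt(215 - 56) + 7096 = sqrt(159) + 7096 = 7096 + sqrt(159)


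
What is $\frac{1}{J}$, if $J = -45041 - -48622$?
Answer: $\frac{1}{3581} \approx 0.00027925$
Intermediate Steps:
$J = 3581$ ($J = -45041 + 48622 = 3581$)
$\frac{1}{J} = \frac{1}{3581}$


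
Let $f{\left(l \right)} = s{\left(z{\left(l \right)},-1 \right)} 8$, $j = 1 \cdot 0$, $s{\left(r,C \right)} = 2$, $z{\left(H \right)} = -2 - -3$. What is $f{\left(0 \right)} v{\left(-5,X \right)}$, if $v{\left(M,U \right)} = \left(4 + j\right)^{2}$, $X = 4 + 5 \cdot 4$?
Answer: $256$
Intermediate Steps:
$z{\left(H \right)} = 1$ ($z{\left(H \right)} = -2 + 3 = 1$)
$j = 0$
$X = 24$ ($X = 4 + 20 = 24$)
$v{\left(M,U \right)} = 16$ ($v{\left(M,U \right)} = \left(4 + 0\right)^{2} = 4^{2} = 16$)
$f{\left(l \right)} = 16$ ($f{\left(l \right)} = 2 \cdot 8 = 16$)
$f{\left(0 \right)} v{\left(-5,X \right)} = 16 \cdot 16 = 256$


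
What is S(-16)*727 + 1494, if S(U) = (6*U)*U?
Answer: 1118166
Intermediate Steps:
S(U) = 6*U²
S(-16)*727 + 1494 = (6*(-16)²)*727 + 1494 = (6*256)*727 + 1494 = 1536*727 + 1494 = 1116672 + 1494 = 1118166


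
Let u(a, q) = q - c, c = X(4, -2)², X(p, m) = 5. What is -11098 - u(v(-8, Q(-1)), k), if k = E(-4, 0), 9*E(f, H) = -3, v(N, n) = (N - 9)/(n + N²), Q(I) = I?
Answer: -33218/3 ≈ -11073.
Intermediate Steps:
v(N, n) = (-9 + N)/(n + N²)
E(f, H) = -⅓ (E(f, H) = (⅑)*(-3) = -⅓)
c = 25 (c = 5² = 25)
k = -⅓ ≈ -0.33333
u(a, q) = -25 + q (u(a, q) = q - 1*25 = q - 25 = -25 + q)
-11098 - u(v(-8, Q(-1)), k) = -11098 - (-25 - ⅓) = -11098 - 1*(-76/3) = -11098 + 76/3 = -33218/3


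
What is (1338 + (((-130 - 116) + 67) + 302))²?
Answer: 2134521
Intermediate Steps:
(1338 + (((-130 - 116) + 67) + 302))² = (1338 + ((-246 + 67) + 302))² = (1338 + (-179 + 302))² = (1338 + 123)² = 1461² = 2134521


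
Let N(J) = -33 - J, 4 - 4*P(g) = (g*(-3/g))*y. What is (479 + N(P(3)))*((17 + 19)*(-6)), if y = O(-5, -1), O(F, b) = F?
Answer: -96930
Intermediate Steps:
y = -5
P(g) = -11/4 (P(g) = 1 - g*(-3/g)*(-5)/4 = 1 - (-3)*(-5)/4 = 1 - 1/4*15 = 1 - 15/4 = -11/4)
(479 + N(P(3)))*((17 + 19)*(-6)) = (479 + (-33 - 1*(-11/4)))*((17 + 19)*(-6)) = (479 + (-33 + 11/4))*(36*(-6)) = (479 - 121/4)*(-216) = (1795/4)*(-216) = -96930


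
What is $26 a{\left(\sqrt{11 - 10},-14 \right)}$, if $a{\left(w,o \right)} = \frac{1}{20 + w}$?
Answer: $\frac{26}{21} \approx 1.2381$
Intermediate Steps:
$26 a{\left(\sqrt{11 - 10},-14 \right)} = \frac{26}{20 + \sqrt{11 - 10}} = \frac{26}{20 + \sqrt{1}} = \frac{26}{20 + 1} = \frac{26}{21}$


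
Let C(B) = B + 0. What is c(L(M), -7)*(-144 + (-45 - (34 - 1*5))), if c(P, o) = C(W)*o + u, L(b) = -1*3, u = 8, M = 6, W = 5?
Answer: 5886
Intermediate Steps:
C(B) = B
L(b) = -3
c(P, o) = 8 + 5*o (c(P, o) = 5*o + 8 = 8 + 5*o)
c(L(M), -7)*(-144 + (-45 - (34 - 1*5))) = (8 + 5*(-7))*(-144 + (-45 - (34 - 1*5))) = (8 - 35)*(-144 + (-45 - (34 - 5))) = -27*(-144 + (-45 - 1*29)) = -27*(-144 + (-45 - 29)) = -27*(-144 - 74) = -27*(-218) = 5886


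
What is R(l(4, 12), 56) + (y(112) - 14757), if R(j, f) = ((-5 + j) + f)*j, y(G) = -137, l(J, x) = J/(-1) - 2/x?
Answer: -543209/36 ≈ -15089.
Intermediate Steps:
l(J, x) = -J - 2/x (l(J, x) = J*(-1) - 2/x = -J - 2/x)
R(j, f) = j*(-5 + f + j) (R(j, f) = (-5 + f + j)*j = j*(-5 + f + j))
R(l(4, 12), 56) + (y(112) - 14757) = (-1*4 - 2/12)*(-5 + 56 + (-1*4 - 2/12)) + (-137 - 14757) = (-4 - 2*1/12)*(-5 + 56 + (-4 - 2*1/12)) - 14894 = (-4 - ⅙)*(-5 + 56 + (-4 - ⅙)) - 14894 = -25*(-5 + 56 - 25/6)/6 - 14894 = -25/6*281/6 - 14894 = -7025/36 - 14894 = -543209/36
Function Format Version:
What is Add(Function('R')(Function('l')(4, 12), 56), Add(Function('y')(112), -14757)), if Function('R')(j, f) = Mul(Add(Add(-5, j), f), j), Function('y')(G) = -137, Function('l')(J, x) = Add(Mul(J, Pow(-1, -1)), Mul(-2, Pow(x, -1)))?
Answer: Rational(-543209, 36) ≈ -15089.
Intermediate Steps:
Function('l')(J, x) = Add(Mul(-1, J), Mul(-2, Pow(x, -1))) (Function('l')(J, x) = Add(Mul(J, -1), Mul(-2, Pow(x, -1))) = Add(Mul(-1, J), Mul(-2, Pow(x, -1))))
Function('R')(j, f) = Mul(j, Add(-5, f, j)) (Function('R')(j, f) = Mul(Add(-5, f, j), j) = Mul(j, Add(-5, f, j)))
Add(Function('R')(Function('l')(4, 12), 56), Add(Function('y')(112), -14757)) = Add(Mul(Add(Mul(-1, 4), Mul(-2, Pow(12, -1))), Add(-5, 56, Add(Mul(-1, 4), Mul(-2, Pow(12, -1))))), Add(-137, -14757)) = Add(Mul(Add(-4, Mul(-2, Rational(1, 12))), Add(-5, 56, Add(-4, Mul(-2, Rational(1, 12))))), -14894) = Add(Mul(Add(-4, Rational(-1, 6)), Add(-5, 56, Add(-4, Rational(-1, 6)))), -14894) = Add(Mul(Rational(-25, 6), Add(-5, 56, Rational(-25, 6))), -14894) = Add(Mul(Rational(-25, 6), Rational(281, 6)), -14894) = Add(Rational(-7025, 36), -14894) = Rational(-543209, 36)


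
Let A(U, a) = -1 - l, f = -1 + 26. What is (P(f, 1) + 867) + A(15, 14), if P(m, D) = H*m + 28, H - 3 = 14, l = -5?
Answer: 1324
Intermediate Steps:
f = 25
H = 17 (H = 3 + 14 = 17)
P(m, D) = 28 + 17*m (P(m, D) = 17*m + 28 = 28 + 17*m)
A(U, a) = 4 (A(U, a) = -1 - 1*(-5) = -1 + 5 = 4)
(P(f, 1) + 867) + A(15, 14) = ((28 + 17*25) + 867) + 4 = ((28 + 425) + 867) + 4 = (453 + 867) + 4 = 1320 + 4 = 1324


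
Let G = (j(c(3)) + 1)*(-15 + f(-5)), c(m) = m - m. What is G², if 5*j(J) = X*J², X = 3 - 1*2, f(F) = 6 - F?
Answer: 16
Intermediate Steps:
X = 1 (X = 3 - 2 = 1)
c(m) = 0
j(J) = J²/5 (j(J) = (1*J²)/5 = J²/5)
G = -4 (G = ((⅕)*0² + 1)*(-15 + (6 - 1*(-5))) = ((⅕)*0 + 1)*(-15 + (6 + 5)) = (0 + 1)*(-15 + 11) = 1*(-4) = -4)
G² = (-4)² = 16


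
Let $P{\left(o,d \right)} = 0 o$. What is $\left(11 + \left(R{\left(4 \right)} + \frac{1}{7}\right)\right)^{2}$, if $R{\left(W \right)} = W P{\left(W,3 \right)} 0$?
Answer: $\frac{6084}{49} \approx 124.16$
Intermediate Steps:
$P{\left(o,d \right)} = 0$
$R{\left(W \right)} = 0$ ($R{\left(W \right)} = W 0 \cdot 0 = 0 \cdot 0 = 0$)
$\left(11 + \left(R{\left(4 \right)} + \frac{1}{7}\right)\right)^{2} = \left(11 + \left(0 + \frac{1}{7}\right)\right)^{2} = \left(11 + \frac{1}{7}\right)^{2} = \left(\frac{78}{7}\right)^{2} = \frac{6084}{49}$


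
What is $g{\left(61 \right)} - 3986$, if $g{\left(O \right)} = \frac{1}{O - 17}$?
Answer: $- \frac{175383}{44} \approx -3986.0$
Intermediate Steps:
$g{\left(O \right)} = \frac{1}{-17 + O}$
$g{\left(61 \right)} - 3986 = \frac{1}{-17 + 61} - 3986 = \frac{1}{44} - 3986 = - \frac{175383}{44}$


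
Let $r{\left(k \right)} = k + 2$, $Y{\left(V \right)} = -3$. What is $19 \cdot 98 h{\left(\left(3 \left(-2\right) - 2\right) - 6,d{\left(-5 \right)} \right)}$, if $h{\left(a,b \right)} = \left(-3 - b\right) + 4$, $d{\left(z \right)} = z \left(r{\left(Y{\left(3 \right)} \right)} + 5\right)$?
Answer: $39102$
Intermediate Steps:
$r{\left(k \right)} = 2 + k$
$d{\left(z \right)} = 4 z$ ($d{\left(z \right)} = z \left(\left(2 - 3\right) + 5\right) = z \left(-1 + 5\right) = z 4 = 4 z$)
$h{\left(a,b \right)} = 1 - b$
$19 \cdot 98 h{\left(\left(3 \left(-2\right) - 2\right) - 6,d{\left(-5 \right)} \right)} = 19 \cdot 98 \left(1 - 4 \left(-5\right)\right) = 1862 \left(1 - -20\right) = 1862 \left(1 + 20\right) = 1862 \cdot 21 = 39102$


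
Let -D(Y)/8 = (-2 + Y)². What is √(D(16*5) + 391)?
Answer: I*√48281 ≈ 219.73*I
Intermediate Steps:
D(Y) = -8*(-2 + Y)²
√(D(16*5) + 391) = √(-8*(-2 + 16*5)² + 391) = √(-8*(-2 + 80)² + 391) = √(-8*78² + 391) = √(-8*6084 + 391) = √(-48672 + 391) = √(-48281) = I*√48281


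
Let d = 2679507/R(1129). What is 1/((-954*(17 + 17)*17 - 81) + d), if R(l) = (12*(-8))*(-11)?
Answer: -352/193232367 ≈ -1.8216e-6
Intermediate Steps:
R(l) = 1056 (R(l) = -96*(-11) = 1056)
d = 893169/352 (d = 2679507/1056 = 2679507*(1/1056) = 893169/352 ≈ 2537.4)
1/((-954*(17 + 17)*17 - 81) + d) = 1/((-954*(17 + 17)*17 - 81) + 893169/352) = 1/((-32436*17 - 81) + 893169/352) = 1/((-954*578 - 81) + 893169/352) = 1/((-551412 - 81) + 893169/352) = 1/(-551493 + 893169/352) = 1/(-193232367/352) = -352/193232367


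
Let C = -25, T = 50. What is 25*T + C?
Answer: 1225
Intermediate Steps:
25*T + C = 25*50 - 25 = 1250 - 25 = 1225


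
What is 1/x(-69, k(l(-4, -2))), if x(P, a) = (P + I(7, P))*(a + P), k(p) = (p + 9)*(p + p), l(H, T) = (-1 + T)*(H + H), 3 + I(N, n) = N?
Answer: -1/98475 ≈ -1.0155e-5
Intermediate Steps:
I(N, n) = -3 + N
l(H, T) = 2*H*(-1 + T) (l(H, T) = (-1 + T)*(2*H) = 2*H*(-1 + T))
k(p) = 2*p*(9 + p) (k(p) = (9 + p)*(2*p) = 2*p*(9 + p))
x(P, a) = (4 + P)*(P + a) (x(P, a) = (P + (-3 + 7))*(a + P) = (P + 4)*(P + a) = (4 + P)*(P + a))
1/x(-69, k(l(-4, -2))) = 1/((-69)² + 4*(-69) + 4*(2*(2*(-4)*(-1 - 2))*(9 + 2*(-4)*(-1 - 2))) - 138*2*(-4)*(-1 - 2)*(9 + 2*(-4)*(-1 - 2))) = 1/(4761 - 276 + 4*(2*(2*(-4)*(-3))*(9 + 2*(-4)*(-3))) - 138*2*(-4)*(-3)*(9 + 2*(-4)*(-3))) = 1/(4761 - 276 + 4*(2*24*(9 + 24)) - 138*24*(9 + 24)) = 1/(4761 - 276 + 4*(2*24*33) - 138*24*33) = 1/(4761 - 276 + 4*1584 - 69*1584) = 1/(4761 - 276 + 6336 - 109296) = 1/(-98475) = -1/98475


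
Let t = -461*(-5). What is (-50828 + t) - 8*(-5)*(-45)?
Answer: -50323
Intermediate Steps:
t = 2305
(-50828 + t) - 8*(-5)*(-45) = (-50828 + 2305) - 8*(-5)*(-45) = -48523 + 40*(-45) = -48523 - 1800 = -50323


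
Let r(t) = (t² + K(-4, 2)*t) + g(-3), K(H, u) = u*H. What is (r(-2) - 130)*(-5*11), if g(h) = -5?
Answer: 6325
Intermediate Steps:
K(H, u) = H*u
r(t) = -5 + t² - 8*t (r(t) = (t² + (-4*2)*t) - 5 = (t² - 8*t) - 5 = -5 + t² - 8*t)
(r(-2) - 130)*(-5*11) = ((-5 + (-2)² - 8*(-2)) - 130)*(-5*11) = ((-5 + 4 + 16) - 130)*(-55) = (15 - 130)*(-55) = -115*(-55) = 6325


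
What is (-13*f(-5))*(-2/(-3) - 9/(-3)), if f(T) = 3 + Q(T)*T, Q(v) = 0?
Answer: -143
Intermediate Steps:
f(T) = 3 (f(T) = 3 + 0*T = 3 + 0 = 3)
(-13*f(-5))*(-2/(-3) - 9/(-3)) = (-13*3)*(-2/(-3) - 9/(-3)) = -39*(-2*(-⅓) - 9*(-⅓)) = -39*(⅔ + 3) = -39*11/3 = -143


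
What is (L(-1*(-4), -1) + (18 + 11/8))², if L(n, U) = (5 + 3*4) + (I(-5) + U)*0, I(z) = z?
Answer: 84681/64 ≈ 1323.1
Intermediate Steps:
L(n, U) = 17 (L(n, U) = (5 + 3*4) + (-5 + U)*0 = (5 + 12) + 0 = 17 + 0 = 17)
(L(-1*(-4), -1) + (18 + 11/8))² = (17 + (18 + 11/8))² = (17 + 155/8)² = (291/8)² = 84681/64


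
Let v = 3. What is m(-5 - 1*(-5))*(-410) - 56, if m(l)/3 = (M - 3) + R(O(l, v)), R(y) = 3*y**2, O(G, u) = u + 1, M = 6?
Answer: -62786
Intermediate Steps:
O(G, u) = 1 + u
m(l) = 153 (m(l) = 3*((6 - 3) + 3*(1 + 3)**2) = 3*(3 + 3*4**2) = 3*(3 + 3*16) = 3*(3 + 48) = 3*51 = 153)
m(-5 - 1*(-5))*(-410) - 56 = 153*(-410) - 56 = -62730 - 56 = -62786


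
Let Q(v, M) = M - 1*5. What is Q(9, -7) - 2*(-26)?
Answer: 40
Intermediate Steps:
Q(v, M) = -5 + M (Q(v, M) = M - 5 = -5 + M)
Q(9, -7) - 2*(-26) = (-5 - 7) - 2*(-26) = -12 + 52 = 40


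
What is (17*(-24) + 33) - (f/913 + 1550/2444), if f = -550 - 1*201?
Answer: -418172103/1115686 ≈ -374.81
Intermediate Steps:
f = -751 (f = -550 - 201 = -751)
(17*(-24) + 33) - (f/913 + 1550/2444) = (17*(-24) + 33) - (-751/913 + 1550/2444) = (-408 + 33) - (-751*1/913 + 1550*(1/2444)) = -375 - (-751/913 + 775/1222) = -375 - 1*(-210147/1115686) = -375 + 210147/1115686 = -418172103/1115686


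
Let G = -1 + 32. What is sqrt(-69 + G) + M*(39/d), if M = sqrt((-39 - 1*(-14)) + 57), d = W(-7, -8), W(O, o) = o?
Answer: -39*sqrt(2)/2 + I*sqrt(38) ≈ -27.577 + 6.1644*I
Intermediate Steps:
G = 31
d = -8
M = 4*sqrt(2) (M = sqrt((-39 + 14) + 57) = sqrt(-25 + 57) = sqrt(32) = 4*sqrt(2) ≈ 5.6569)
sqrt(-69 + G) + M*(39/d) = sqrt(-69 + 31) + (4*sqrt(2))*(39/(-8)) = sqrt(-38) + (4*sqrt(2))*(39*(-1/8)) = I*sqrt(38) + (4*sqrt(2))*(-39/8) = I*sqrt(38) - 39*sqrt(2)/2 = -39*sqrt(2)/2 + I*sqrt(38)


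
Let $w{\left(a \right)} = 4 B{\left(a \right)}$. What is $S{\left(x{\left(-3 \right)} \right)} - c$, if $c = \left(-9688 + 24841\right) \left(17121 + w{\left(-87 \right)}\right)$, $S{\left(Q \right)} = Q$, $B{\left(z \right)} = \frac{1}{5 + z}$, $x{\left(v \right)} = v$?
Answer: $- \frac{10636784850}{41} \approx -2.5943 \cdot 10^{8}$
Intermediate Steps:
$w{\left(a \right)} = \frac{4}{5 + a}$
$c = \frac{10636784727}{41}$ ($c = \left(-9688 + 24841\right) \left(17121 + \frac{4}{5 - 87}\right) = 15153 \left(17121 + \frac{4}{-82}\right) = 15153 \left(17121 + 4 \left(- \frac{1}{82}\right)\right) = 15153 \left(17121 - \frac{2}{41}\right) = 15153 \cdot \frac{701959}{41} = \frac{10636784727}{41} \approx 2.5943 \cdot 10^{8}$)
$S{\left(x{\left(-3 \right)} \right)} - c = -3 - \frac{10636784727}{41} = - \frac{10636784850}{41}$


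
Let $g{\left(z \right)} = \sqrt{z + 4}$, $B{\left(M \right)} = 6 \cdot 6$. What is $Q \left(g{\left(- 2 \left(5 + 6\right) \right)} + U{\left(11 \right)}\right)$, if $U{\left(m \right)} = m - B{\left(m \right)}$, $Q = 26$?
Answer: $-650 + 78 i \sqrt{2} \approx -650.0 + 110.31 i$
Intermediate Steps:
$B{\left(M \right)} = 36$
$U{\left(m \right)} = -36 + m$ ($U{\left(m \right)} = m - 36 = -36 + m$)
$g{\left(z \right)} = \sqrt{4 + z}$
$Q \left(g{\left(- 2 \left(5 + 6\right) \right)} + U{\left(11 \right)}\right) = 26 \left(\sqrt{4 - 2 \left(5 + 6\right)} + \left(-36 + 11\right)\right) = 26 \left(\sqrt{4 - 22} - 25\right) = 26 \left(\sqrt{-18} - 25\right) = 26 \left(3 i \sqrt{2} - 25\right) = 26 \left(-25 + 3 i \sqrt{2}\right) = -650 + 78 i \sqrt{2}$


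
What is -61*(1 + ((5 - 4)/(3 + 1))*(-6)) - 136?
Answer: -211/2 ≈ -105.50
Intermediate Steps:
-61*(1 + ((5 - 4)/(3 + 1))*(-6)) - 136 = -61*(1 + (1/4)*(-6)) - 136 = -61*(1 + (1*(¼))*(-6)) - 136 = -61*(1 + (¼)*(-6)) - 136 = -61*(1 - 3/2) - 136 = -61*(-½) - 136 = 61/2 - 136 = -211/2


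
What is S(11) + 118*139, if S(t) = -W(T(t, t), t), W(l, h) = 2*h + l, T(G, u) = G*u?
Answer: 16259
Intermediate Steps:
W(l, h) = l + 2*h
S(t) = -t² - 2*t (S(t) = -(t*t + 2*t) = -(t² + 2*t) = -t² - 2*t)
S(11) + 118*139 = 11*(-2 - 1*11) + 118*139 = 11*(-2 - 11) + 16402 = 11*(-13) + 16402 = -143 + 16402 = 16259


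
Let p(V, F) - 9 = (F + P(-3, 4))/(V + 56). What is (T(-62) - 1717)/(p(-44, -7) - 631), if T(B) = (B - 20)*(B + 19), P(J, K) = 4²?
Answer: -7236/2485 ≈ -2.9119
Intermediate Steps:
P(J, K) = 16
T(B) = (-20 + B)*(19 + B)
p(V, F) = 9 + (16 + F)/(56 + V) (p(V, F) = 9 + (F + 16)/(V + 56) = 9 + (16 + F)/(56 + V))
(T(-62) - 1717)/(p(-44, -7) - 631) = ((-380 + (-62)² - 1*(-62)) - 1717)/((520 - 7 + 9*(-44))/(56 - 44) - 631) = ((-380 + 3844 + 62) - 1717)/((520 - 7 - 396)/12 - 631) = (3526 - 1717)/((1/12)*117 - 631) = 1809/(39/4 - 631) = 1809/(-2485/4) = 1809*(-4/2485) = -7236/2485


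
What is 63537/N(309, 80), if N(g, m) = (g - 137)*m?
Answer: 63537/13760 ≈ 4.6175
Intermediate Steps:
N(g, m) = m*(-137 + g) (N(g, m) = (-137 + g)*m = m*(-137 + g))
63537/N(309, 80) = 63537/((80*(-137 + 309))) = 63537/((80*172)) = 63537/13760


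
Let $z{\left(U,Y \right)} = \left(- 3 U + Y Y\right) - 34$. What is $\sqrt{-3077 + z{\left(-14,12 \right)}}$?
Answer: $15 i \sqrt{13} \approx 54.083 i$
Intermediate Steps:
$z{\left(U,Y \right)} = -34 + Y^{2} - 3 U$ ($z{\left(U,Y \right)} = \left(- 3 U + Y^{2}\right) - 34 = \left(Y^{2} - 3 U\right) - 34 = -34 + Y^{2} - 3 U$)
$\sqrt{-3077 + z{\left(-14,12 \right)}} = \sqrt{-3077 - \left(-8 - 144\right)} = \sqrt{-3077 + \left(-34 + 144 + 42\right)} = \sqrt{-3077 + 152} = \sqrt{-2925} = 15 i \sqrt{13}$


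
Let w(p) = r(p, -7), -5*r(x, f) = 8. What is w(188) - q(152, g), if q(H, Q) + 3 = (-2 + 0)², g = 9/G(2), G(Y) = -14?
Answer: -13/5 ≈ -2.6000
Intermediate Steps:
r(x, f) = -8/5 (r(x, f) = -⅕*8 = -8/5)
w(p) = -8/5
g = -9/14 (g = 9/(-14) = 9*(-1/14) = -9/14 ≈ -0.64286)
q(H, Q) = 1 (q(H, Q) = -3 + (-2 + 0)² = -3 + (-2)² = -3 + 4 = 1)
w(188) - q(152, g) = -8/5 - 1*1 = -8/5 - 1 = -13/5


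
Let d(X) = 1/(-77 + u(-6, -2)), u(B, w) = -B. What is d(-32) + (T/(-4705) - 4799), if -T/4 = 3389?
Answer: -1602172174/334055 ≈ -4796.1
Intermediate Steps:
T = -13556 (T = -4*3389 = -13556)
d(X) = -1/71 (d(X) = 1/(-77 - 1*(-6)) = 1/(-77 + 6) = 1/(-71) = -1/71)
d(-32) + (T/(-4705) - 4799) = -1/71 + (-13556/(-4705) - 4799) = -1/71 + (-13556*(-1/4705) - 4799) = -1/71 + (13556/4705 - 4799) = -1/71 - 22565739/4705 = -1602172174/334055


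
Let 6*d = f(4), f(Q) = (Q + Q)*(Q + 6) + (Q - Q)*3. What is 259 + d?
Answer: 817/3 ≈ 272.33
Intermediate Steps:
f(Q) = 2*Q*(6 + Q) (f(Q) = (2*Q)*(6 + Q) + 0*3 = 2*Q*(6 + Q) + 0 = 2*Q*(6 + Q))
d = 40/3 (d = (2*4*(6 + 4))/6 = (2*4*10)/6 = (⅙)*80 = 40/3 ≈ 13.333)
259 + d = 259 + 40/3 = 817/3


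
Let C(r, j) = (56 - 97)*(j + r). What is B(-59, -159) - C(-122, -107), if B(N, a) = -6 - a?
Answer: -9236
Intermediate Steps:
C(r, j) = -41*j - 41*r (C(r, j) = -41*(j + r) = -41*j - 41*r)
B(-59, -159) - C(-122, -107) = (-6 - 1*(-159)) - (-41*(-107) - 41*(-122)) = (-6 + 159) - (4387 + 5002) = 153 - 1*9389 = 153 - 9389 = -9236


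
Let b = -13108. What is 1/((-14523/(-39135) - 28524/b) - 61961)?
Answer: -42748465/2648628752013 ≈ -1.6140e-5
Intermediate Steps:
1/((-14523/(-39135) - 28524/b) - 61961) = 1/((-14523/(-39135) - 28524/(-13108)) - 61961) = 1/((-14523*(-1/39135) - 28524*(-1/13108)) - 61961) = 1/((4841/13045 + 7131/3277) - 61961) = 1/(108887852/42748465 - 61961) = 1/(-2648628752013/42748465) = -42748465/2648628752013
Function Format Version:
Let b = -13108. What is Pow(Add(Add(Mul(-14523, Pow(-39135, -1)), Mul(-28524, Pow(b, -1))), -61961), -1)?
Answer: Rational(-42748465, 2648628752013) ≈ -1.6140e-5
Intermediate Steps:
Pow(Add(Add(Mul(-14523, Pow(-39135, -1)), Mul(-28524, Pow(b, -1))), -61961), -1) = Pow(Add(Add(Mul(-14523, Pow(-39135, -1)), Mul(-28524, Pow(-13108, -1))), -61961), -1) = Pow(Add(Add(Mul(-14523, Rational(-1, 39135)), Mul(-28524, Rational(-1, 13108))), -61961), -1) = Pow(Add(Add(Rational(4841, 13045), Rational(7131, 3277)), -61961), -1) = Pow(Add(Rational(108887852, 42748465), -61961), -1) = Pow(Rational(-2648628752013, 42748465), -1) = Rational(-42748465, 2648628752013)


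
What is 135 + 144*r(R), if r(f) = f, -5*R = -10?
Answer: 423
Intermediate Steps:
R = 2 (R = -⅕*(-10) = 2)
135 + 144*r(R) = 135 + 144*2 = 135 + 288 = 423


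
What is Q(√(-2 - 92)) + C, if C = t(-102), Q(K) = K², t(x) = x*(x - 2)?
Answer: 10514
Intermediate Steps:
t(x) = x*(-2 + x)
C = 10608 (C = -102*(-2 - 102) = -102*(-104) = 10608)
Q(√(-2 - 92)) + C = (√(-2 - 92))² + 10608 = (√(-94))² + 10608 = (I*√94)² + 10608 = -94 + 10608 = 10514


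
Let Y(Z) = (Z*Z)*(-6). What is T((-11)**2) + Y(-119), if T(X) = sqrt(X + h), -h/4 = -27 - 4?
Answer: -84966 + 7*sqrt(5) ≈ -84950.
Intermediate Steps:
Y(Z) = -6*Z**2 (Y(Z) = Z**2*(-6) = -6*Z**2)
h = 124 (h = -4*(-27 - 4) = -4*(-31) = 124)
T(X) = sqrt(124 + X) (T(X) = sqrt(X + 124) = sqrt(124 + X))
T((-11)**2) + Y(-119) = sqrt(124 + (-11)**2) - 6*(-119)**2 = sqrt(124 + 121) - 6*14161 = sqrt(245) - 84966 = 7*sqrt(5) - 84966 = -84966 + 7*sqrt(5)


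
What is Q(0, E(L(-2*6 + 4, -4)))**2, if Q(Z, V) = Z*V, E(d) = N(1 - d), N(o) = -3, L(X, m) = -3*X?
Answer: 0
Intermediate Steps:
E(d) = -3
Q(Z, V) = V*Z
Q(0, E(L(-2*6 + 4, -4)))**2 = (-3*0)**2 = 0**2 = 0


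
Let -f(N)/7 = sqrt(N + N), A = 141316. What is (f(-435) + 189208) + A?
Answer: 330524 - 7*I*sqrt(870) ≈ 3.3052e+5 - 206.47*I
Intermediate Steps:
f(N) = -7*sqrt(2)*sqrt(N) (f(N) = -7*sqrt(N + N) = -7*sqrt(2)*sqrt(N))
(f(-435) + 189208) + A = (-7*sqrt(2)*sqrt(-435) + 189208) + 141316 = (-7*sqrt(2)*I*sqrt(435) + 189208) + 141316 = (-7*I*sqrt(870) + 189208) + 141316 = (189208 - 7*I*sqrt(870)) + 141316 = 330524 - 7*I*sqrt(870)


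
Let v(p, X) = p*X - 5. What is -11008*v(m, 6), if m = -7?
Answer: 517376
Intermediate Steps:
v(p, X) = -5 + X*p (v(p, X) = X*p - 5 = -5 + X*p)
-11008*v(m, 6) = -11008*(-5 + 6*(-7)) = -11008*(-5 - 42) = -11008*(-47) = 517376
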